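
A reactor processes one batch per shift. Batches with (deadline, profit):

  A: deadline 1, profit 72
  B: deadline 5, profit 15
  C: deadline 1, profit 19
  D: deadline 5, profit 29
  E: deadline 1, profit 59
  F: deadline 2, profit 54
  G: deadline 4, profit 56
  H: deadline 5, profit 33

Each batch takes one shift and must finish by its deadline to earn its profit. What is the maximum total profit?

244

Sort by profit descending; place each in the latest free slot ≤ its deadline.
By profit: A(d1,72), E(d1,59), G(d4,56), F(d2,54), H(d5,33), D(d5,29), C(d1,19), B(d5,15)
A→slot 1; E skipped; G→slot 4; F→slot 2; H→slot 5; D→slot 3; C skipped; B skipped.
Profit = 72 + 54 + 29 + 56 + 33 = 244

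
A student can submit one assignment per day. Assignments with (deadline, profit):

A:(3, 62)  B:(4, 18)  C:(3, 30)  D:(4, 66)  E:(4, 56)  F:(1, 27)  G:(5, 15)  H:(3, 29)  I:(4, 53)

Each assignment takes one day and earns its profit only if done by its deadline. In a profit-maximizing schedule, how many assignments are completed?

Profit order: D=66 A=62 E=56 I=53 C=30 H=29 F=27 B=18 G=15
Assign: D→slot 4, A→slot 3, E→slot 2, I→slot 1, C skipped, H skipped, F skipped, B skipped, G→slot 5.
Slots: [1:I] [2:E] [3:A] [4:D] [5:G]
5 of 9 scheduled.

5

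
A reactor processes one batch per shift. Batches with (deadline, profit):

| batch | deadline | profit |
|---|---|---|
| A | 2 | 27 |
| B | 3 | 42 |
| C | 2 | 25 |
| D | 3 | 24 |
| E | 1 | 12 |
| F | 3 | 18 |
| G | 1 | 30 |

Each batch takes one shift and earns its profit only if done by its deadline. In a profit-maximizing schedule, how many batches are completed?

By profit: B(d3,42), G(d1,30), A(d2,27), C(d2,25), D(d3,24), F(d3,18), E(d1,12)
B→slot 3; G→slot 1; A→slot 2; C skipped; D skipped; F skipped; E skipped.
3 of 7 scheduled.

3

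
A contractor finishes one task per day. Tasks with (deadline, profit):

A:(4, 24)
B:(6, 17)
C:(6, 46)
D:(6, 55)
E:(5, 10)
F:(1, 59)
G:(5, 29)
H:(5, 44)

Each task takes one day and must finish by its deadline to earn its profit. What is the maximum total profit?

257

Take jobs in profit order; each goes to the latest open slot no later than its deadline.
By profit: F(d1,59), D(d6,55), C(d6,46), H(d5,44), G(d5,29), A(d4,24), B(d6,17), E(d5,10)
F→slot 1; D→slot 6; C→slot 5; H→slot 4; G→slot 3; A→slot 2; B skipped; E skipped.
Profit = 59 + 24 + 29 + 44 + 46 + 55 = 257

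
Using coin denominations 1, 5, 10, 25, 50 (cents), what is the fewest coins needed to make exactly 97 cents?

6

97 = 1×50 + 1×25 + 2×10 + 2×1
Total coins = 1 + 1 + 2 + 2 = 6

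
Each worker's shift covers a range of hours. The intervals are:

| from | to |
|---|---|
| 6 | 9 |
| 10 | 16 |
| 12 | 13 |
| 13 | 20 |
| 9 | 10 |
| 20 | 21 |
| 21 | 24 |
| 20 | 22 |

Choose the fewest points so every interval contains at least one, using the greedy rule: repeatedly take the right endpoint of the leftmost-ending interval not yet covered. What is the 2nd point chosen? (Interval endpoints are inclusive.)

13

Sort by right endpoint; whenever an interval is uncovered, place a point at its right end.
Sorted: [6,9] [9,10] [12,13] [10,16] [13,20] [20,21] [20,22] [21,24]
{[6,9],[9,10]} hit by 9; {[12,13],[10,16],[13,20]} hit by 13; {[20,21],[20,22],[21,24]} hit by 21.
Points: 9, 13, 21 (3 total).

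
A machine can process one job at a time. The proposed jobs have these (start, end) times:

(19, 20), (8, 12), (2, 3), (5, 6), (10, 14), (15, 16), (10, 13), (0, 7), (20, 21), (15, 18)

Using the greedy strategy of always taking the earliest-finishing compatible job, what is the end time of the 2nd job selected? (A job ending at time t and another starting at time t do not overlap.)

Sort by end time and greedily take each interval whose start is ≥ the last chosen end.
Sorted by end: (2,3)  (5,6)  (0,7)  (8,12)  (10,13)  (10,14)  (15,16)  (15,18)  (19,20)  (20,21)
take (2,3); take (5,6); take (8,12); skip (10,13); skip (10,14); take (15,16); skip (15,18); take (19,20); take (20,21).
Selected: (2,3) (5,6) (8,12) (15,16) (19,20) (20,21)

6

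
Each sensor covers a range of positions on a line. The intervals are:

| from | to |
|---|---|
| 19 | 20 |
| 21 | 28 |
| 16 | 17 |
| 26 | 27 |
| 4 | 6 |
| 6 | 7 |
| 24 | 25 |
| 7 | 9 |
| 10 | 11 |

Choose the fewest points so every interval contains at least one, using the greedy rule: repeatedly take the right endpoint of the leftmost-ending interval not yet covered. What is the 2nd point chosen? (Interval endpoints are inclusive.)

9

Process intervals by earliest right end; each time one isn't hit yet, stab at its right endpoint.
Sorted: [4,6] [6,7] [7,9] [10,11] [16,17] [19,20] [24,25] [26,27] [21,28]
{[4,6],[6,7]} hit by 6; {[7,9]} hit by 9; {[10,11]} hit by 11; {[16,17]} hit by 17; {[19,20]} hit by 20; {[24,25]} hit by 25; {[26,27],[21,28]} hit by 27.
Points: 6, 9, 11, 17, 20, 25, 27 (7 total).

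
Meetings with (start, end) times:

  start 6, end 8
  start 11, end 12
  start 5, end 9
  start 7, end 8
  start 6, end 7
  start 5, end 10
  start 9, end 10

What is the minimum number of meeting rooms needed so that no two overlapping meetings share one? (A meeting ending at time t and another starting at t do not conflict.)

4

Events (time:±→running): 5:+→1 5:+→2 6:+→3 6:+→4 … peak 4.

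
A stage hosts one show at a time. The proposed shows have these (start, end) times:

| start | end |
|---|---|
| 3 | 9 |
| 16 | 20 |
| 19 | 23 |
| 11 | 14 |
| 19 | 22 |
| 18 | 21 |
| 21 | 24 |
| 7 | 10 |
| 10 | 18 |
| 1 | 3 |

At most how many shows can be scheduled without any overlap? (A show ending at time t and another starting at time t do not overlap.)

5

By end time: (1,3), (3,9), (7,10), (11,14), (10,18), (16,20), (18,21), (19,22), (19,23), (21,24).
Pick (1,3); next start ≥ 3 → (3,9); next start ≥ 9 → (11,14); next start ≥ 14 → (16,20); next start ≥ 20 → (21,24).
Selected 5 shows.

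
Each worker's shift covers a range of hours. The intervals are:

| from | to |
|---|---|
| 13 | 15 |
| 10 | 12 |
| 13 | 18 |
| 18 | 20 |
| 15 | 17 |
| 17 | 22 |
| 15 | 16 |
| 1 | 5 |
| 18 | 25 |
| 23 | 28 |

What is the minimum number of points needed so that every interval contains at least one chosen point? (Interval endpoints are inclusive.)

5

Process intervals by earliest right end; each time one isn't hit yet, stab at its right endpoint.
By right end: [1,5]  [10,12]  [13,15]  [15,16]  [15,17]  [13,18]  [18,20]  [17,22]  [18,25]  [23,28]
[1,5] uncovered → point at 5; [10,12] uncovered → point at 12; [13,15] uncovered → point at 15; [18,20] uncovered → point at 20; [23,28] uncovered → point at 28.
Points: 5, 12, 15, 20, 28 (5 total).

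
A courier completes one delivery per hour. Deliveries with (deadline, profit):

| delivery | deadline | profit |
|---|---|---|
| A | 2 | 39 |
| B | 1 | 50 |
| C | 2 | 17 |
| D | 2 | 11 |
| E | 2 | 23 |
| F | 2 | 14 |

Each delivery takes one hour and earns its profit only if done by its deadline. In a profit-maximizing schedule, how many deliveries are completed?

By profit: B(d1,50), A(d2,39), E(d2,23), C(d2,17), F(d2,14), D(d2,11)
B→slot 1; A→slot 2; E skipped; C skipped; F skipped; D skipped.
2 of 6 scheduled.

2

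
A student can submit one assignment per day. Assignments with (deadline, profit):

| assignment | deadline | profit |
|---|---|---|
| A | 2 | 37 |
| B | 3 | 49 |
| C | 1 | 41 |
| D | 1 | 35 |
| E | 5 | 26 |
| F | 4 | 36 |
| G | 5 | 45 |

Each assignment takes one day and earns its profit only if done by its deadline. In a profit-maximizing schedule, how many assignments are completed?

5

Take jobs in profit order; each goes to the latest open slot no later than its deadline.
Profit order: B=49 G=45 C=41 A=37 F=36 D=35 E=26
Assign: B→slot 3, G→slot 5, C→slot 1, A→slot 2, F→slot 4, D skipped, E skipped.
Slots: [1:C] [2:A] [3:B] [4:F] [5:G]
5 of 7 scheduled.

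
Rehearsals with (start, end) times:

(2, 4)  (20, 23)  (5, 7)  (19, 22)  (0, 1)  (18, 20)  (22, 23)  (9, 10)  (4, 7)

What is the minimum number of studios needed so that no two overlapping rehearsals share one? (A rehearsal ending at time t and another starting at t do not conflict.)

2

Count concurrent intervals with a sweep; the peak is the room count.
Events (time:±→running): 0:+→1 1:-→0 2:+→1 4:-→0 4:+→1 5:+→2 … peak 2.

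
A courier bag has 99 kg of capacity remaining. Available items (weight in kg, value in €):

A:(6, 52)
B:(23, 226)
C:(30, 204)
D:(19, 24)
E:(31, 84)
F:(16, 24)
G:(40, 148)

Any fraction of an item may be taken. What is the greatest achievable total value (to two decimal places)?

630.00

Order: B (226/23=9.83) > A (52/6=8.67) > C (204/30=6.80) > G (148/40=3.70) > E (84/31=2.71) > F (24/16=1.50) > D (24/19=1.26)
Fill: take B (23 @ 226) → take A (6 @ 52) → take C (30 @ 204) → take G (40 @ 148); 99/99 used.
Total value = 630.00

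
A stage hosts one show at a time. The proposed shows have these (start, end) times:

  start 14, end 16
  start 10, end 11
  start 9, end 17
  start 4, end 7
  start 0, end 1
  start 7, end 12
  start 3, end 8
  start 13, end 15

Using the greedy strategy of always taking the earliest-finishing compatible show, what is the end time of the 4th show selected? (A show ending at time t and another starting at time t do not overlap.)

Order by finish time; keep every interval that doesn't clash with the previous kept one.
Sorted by end: (0,1)  (4,7)  (3,8)  (10,11)  (7,12)  (13,15)  (14,16)  (9,17)
take (0,1); take (4,7); skip (3,8); take (10,11); take (13,15).
Selected: (0,1) (4,7) (10,11) (13,15)

15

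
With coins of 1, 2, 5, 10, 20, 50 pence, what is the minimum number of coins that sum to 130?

4

Use the largest denomination that fits, subtract, and repeat.
130 − 2×50→30 − 1×20→10 − 1×10→0
Total coins = 2 + 1 + 1 = 4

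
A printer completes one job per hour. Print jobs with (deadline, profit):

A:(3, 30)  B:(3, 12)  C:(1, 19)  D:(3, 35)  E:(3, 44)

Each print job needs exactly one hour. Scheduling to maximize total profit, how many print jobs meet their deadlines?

Take jobs in profit order; each goes to the latest open slot no later than its deadline.
By profit: E(d3,44), D(d3,35), A(d3,30), C(d1,19), B(d3,12)
E→slot 3; D→slot 2; A→slot 1; C skipped; B skipped.
3 of 5 scheduled.

3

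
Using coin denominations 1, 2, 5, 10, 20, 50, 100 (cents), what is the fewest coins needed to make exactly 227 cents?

Use the largest denomination that fits, subtract, and repeat.
227 − 2×100→27 − 1×20→7 − 1×5→2 − 1×2→0
Total coins = 2 + 1 + 1 + 1 = 5

5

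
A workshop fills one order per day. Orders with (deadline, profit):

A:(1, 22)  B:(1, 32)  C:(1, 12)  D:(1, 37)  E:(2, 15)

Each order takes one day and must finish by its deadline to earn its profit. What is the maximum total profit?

Profit order: D=37 B=32 A=22 E=15 C=12
Assign: D→slot 1, B skipped, A skipped, E→slot 2, C skipped.
Slots: [1:D] [2:E]
Profit = 37 + 15 = 52

52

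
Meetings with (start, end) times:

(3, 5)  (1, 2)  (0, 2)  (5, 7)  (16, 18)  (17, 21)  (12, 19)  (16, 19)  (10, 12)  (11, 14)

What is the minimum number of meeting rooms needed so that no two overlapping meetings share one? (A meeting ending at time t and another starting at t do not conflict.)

starts: [0, 1, 3, 5, 10, 11, 12, 16, 16, 17]
ends:   [2, 2, 5, 7, 12, 14, 18, 19, 19, 21]
s0→1 s1→2 e2→1 e2→0 s3→1 e5→0 s5→1 e7→0 s10→1 s11→2 e12→1 s12→2 e14→1 s16→2 s16→3 s17→4  — peak 4.

4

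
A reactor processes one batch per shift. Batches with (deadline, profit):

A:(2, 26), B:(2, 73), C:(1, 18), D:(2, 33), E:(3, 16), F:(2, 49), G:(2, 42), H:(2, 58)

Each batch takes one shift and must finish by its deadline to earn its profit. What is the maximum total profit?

147

Take jobs in profit order; each goes to the latest open slot no later than its deadline.
Profit order: B=73 H=58 F=49 G=42 D=33 A=26 C=18 E=16
Assign: B→slot 2, H→slot 1, F skipped, G skipped, D skipped, A skipped, C skipped, E→slot 3.
Slots: [1:H] [2:B] [3:E]
Profit = 58 + 73 + 16 = 147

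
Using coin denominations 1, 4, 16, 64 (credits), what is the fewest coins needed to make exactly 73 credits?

4

73 − 1×64→9 − 2×4→1 − 1×1→0
Total coins = 1 + 2 + 1 = 4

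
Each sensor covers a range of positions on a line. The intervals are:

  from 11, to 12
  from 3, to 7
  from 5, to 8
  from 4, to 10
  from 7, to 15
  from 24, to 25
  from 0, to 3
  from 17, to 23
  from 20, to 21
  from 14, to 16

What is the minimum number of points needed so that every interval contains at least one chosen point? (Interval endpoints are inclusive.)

6

Process intervals by earliest right end; each time one isn't hit yet, stab at its right endpoint.
Sorted: [0,3] [3,7] [5,8] [4,10] [11,12] [7,15] [14,16] [20,21] [17,23] [24,25]
{[0,3],[3,7]} hit by 3; {[5,8],[4,10]} hit by 8; {[11,12],[7,15]} hit by 12; {[14,16]} hit by 16; {[20,21],[17,23]} hit by 21; {[24,25]} hit by 25.
Points: 3, 8, 12, 16, 21, 25 (6 total).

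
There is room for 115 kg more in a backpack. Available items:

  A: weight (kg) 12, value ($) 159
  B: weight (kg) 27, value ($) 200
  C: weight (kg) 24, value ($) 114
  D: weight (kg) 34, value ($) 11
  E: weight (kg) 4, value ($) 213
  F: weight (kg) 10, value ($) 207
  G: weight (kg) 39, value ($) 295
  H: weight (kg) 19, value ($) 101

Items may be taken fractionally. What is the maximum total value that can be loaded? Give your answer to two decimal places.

Ratios (sorted): E 53.25, F 20.70, A 13.25, G 7.56, B 7.41, H 5.32, C 4.75, D 0.32
take E (4 @ 213); take F (10 @ 207); take A (12 @ 159); take G (39 @ 295); take B (27 @ 200); take H (19 @ 101); take 4/24 of C → 19.00. Capacity used 115/115.
Total value = 1194.00

1194.00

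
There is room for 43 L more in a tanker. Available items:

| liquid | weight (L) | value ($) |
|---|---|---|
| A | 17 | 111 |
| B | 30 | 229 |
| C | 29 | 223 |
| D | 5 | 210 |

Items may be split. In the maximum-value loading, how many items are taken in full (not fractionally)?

2

Ratios (sorted): D 42.00, C 7.69, B 7.63, A 6.53
take D (5 @ 210); take C (29 @ 223); take 9/30 of B → 68.70. Capacity used 43/43.
2 item(s) taken whole; one partial (take 9/30 of B).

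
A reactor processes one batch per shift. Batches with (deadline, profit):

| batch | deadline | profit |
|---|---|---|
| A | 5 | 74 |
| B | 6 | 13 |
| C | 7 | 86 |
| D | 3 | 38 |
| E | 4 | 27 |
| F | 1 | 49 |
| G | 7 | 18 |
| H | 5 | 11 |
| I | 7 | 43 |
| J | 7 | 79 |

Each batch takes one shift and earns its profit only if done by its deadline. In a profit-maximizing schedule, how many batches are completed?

Sort by profit descending; place each in the latest free slot ≤ its deadline.
Profit order: C=86 J=79 A=74 F=49 I=43 D=38 E=27 G=18 B=13 H=11
Assign: C→slot 7, J→slot 6, A→slot 5, F→slot 1, I→slot 4, D→slot 3, E→slot 2, G skipped, B skipped, H skipped.
Slots: [1:F] [2:E] [3:D] [4:I] [5:A] [6:J] [7:C]
7 of 10 scheduled.

7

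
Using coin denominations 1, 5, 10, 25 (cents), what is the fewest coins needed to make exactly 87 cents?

6

87 = 3×25 + 1×10 + 2×1
Total coins = 3 + 1 + 2 = 6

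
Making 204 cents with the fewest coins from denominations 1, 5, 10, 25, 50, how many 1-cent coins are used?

Greedy: take as many of the largest coin as possible, then repeat with the remainder.
204 = 4×50 + 4×1
Count of 1: 4

4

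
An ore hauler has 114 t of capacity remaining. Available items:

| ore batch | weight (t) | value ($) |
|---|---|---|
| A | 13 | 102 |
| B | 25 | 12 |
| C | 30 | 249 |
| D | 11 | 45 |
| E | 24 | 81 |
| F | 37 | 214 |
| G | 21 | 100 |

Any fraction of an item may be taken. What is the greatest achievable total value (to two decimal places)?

716.75

Ratios (sorted): C 8.30, A 7.85, F 5.78, G 4.76, D 4.09, E 3.38, B 0.48
take C (30 @ 249); take A (13 @ 102); take F (37 @ 214); take G (21 @ 100); take D (11 @ 45); take 2/24 of E → 6.75. Capacity used 114/114.
Total value = 716.75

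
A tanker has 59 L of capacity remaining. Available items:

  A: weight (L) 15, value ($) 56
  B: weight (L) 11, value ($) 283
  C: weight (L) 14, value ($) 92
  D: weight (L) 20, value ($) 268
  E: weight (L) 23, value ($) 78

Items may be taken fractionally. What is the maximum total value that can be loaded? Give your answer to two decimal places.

Order: B (283/11=25.73) > D (268/20=13.40) > C (92/14=6.57) > A (56/15=3.73) > E (78/23=3.39)
Fill: take B (11 @ 283) → take D (20 @ 268) → take C (14 @ 92) → take 14/15 of A → 52.27; 59/59 used.
Total value = 695.27

695.27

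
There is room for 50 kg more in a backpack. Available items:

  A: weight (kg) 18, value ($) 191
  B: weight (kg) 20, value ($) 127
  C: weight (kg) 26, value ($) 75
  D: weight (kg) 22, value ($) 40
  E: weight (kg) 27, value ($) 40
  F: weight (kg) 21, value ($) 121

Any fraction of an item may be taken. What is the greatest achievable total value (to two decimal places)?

Ratios (sorted): A 10.61, B 6.35, F 5.76, C 2.88, D 1.82, E 1.48
take A (18 @ 191); take B (20 @ 127); take 12/21 of F → 69.14. Capacity used 50/50.
Total value = 387.14

387.14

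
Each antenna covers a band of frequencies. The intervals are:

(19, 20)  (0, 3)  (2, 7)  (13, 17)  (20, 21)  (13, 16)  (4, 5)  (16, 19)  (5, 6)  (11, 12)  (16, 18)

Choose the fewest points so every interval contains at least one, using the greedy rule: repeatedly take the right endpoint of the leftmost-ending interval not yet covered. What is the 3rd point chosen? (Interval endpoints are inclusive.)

12

Sort by right endpoint; whenever an interval is uncovered, place a point at its right end.
By right end: [0,3]  [4,5]  [5,6]  [2,7]  [11,12]  [13,16]  [13,17]  [16,18]  [16,19]  [19,20]  [20,21]
[0,3] uncovered → point at 3; [4,5] uncovered → point at 5; [11,12] uncovered → point at 12; [13,16] uncovered → point at 16; [19,20] uncovered → point at 20.
Points: 3, 5, 12, 16, 20 (5 total).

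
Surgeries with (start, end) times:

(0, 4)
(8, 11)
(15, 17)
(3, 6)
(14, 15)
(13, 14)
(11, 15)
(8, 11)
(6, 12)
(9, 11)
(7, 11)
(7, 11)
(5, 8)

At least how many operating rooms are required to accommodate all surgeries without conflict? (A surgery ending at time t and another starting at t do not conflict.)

starts: [0, 3, 5, 6, 7, 7, 8, 8, 9, 11, 13, 14, 15]
ends:   [4, 6, 8, 11, 11, 11, 11, 11, 12, 14, 15, 15, 17]
s0→1 s3→2 e4→1 s5→2 e6→1 s6→2 s7→3 s7→4 e8→3 s8→4 s8→5 s9→6  — peak 6.

6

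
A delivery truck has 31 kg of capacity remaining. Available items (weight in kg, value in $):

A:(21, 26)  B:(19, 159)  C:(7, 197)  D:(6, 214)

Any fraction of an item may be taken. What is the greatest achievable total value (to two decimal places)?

Order: D (214/6=35.67) > C (197/7=28.14) > B (159/19=8.37) > A (26/21=1.24)
Fill: take D (6 @ 214) → take C (7 @ 197) → take 18/19 of B → 150.63; 31/31 used.
Total value = 561.63

561.63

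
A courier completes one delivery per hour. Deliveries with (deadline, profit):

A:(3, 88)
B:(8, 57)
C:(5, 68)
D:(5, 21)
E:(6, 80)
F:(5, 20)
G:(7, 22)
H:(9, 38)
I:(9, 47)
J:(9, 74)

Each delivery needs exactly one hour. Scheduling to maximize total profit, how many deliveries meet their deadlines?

9

By profit: A(d3,88), E(d6,80), J(d9,74), C(d5,68), B(d8,57), I(d9,47), H(d9,38), G(d7,22), D(d5,21), F(d5,20)
A→slot 3; E→slot 6; J→slot 9; C→slot 5; B→slot 8; I→slot 7; H→slot 4; G→slot 2; D→slot 1; F skipped.
9 of 10 scheduled.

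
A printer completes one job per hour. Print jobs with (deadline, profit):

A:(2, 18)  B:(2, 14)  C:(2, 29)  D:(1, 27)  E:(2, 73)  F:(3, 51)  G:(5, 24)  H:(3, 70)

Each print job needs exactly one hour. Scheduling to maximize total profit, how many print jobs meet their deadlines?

4

Sort by profit descending; place each in the latest free slot ≤ its deadline.
Profit order: E=73 H=70 F=51 C=29 D=27 G=24 A=18 B=14
Assign: E→slot 2, H→slot 3, F→slot 1, C skipped, D skipped, G→slot 5, A skipped, B skipped.
Slots: [1:F] [2:E] [3:H] [5:G]
4 of 8 scheduled.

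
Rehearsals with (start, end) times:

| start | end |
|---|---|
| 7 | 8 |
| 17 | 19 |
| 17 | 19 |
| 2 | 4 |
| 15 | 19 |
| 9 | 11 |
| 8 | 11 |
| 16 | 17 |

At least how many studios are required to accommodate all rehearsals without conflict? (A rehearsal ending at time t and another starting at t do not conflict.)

3

Events (time:±→running): 2:+→1 4:-→0 7:+→1 8:-→0 8:+→1 9:+→2 11:-→1 11:-→0 15:+→1 16:+→2 17:-→1 17:+→2 17:+→3 … peak 3.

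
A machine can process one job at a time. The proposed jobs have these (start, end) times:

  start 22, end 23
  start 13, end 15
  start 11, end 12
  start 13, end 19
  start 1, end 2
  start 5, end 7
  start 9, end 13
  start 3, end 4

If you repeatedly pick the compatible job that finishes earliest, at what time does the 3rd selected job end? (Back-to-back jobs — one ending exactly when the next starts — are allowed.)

7

Sorted by end: (1,2)  (3,4)  (5,7)  (11,12)  (9,13)  (13,15)  (13,19)  (22,23)
take (1,2); take (3,4); take (5,7); take (11,12); take (13,15); take (22,23).
Selected: (1,2) (3,4) (5,7) (11,12) (13,15) (22,23)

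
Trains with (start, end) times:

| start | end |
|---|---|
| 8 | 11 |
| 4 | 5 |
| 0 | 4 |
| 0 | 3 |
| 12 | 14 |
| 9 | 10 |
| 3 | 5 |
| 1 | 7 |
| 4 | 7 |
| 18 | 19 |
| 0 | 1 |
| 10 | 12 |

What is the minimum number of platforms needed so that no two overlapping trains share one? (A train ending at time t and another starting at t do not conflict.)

The answer is the maximum number of intervals overlapping at any instant.
Events (time:±→running): 0:+→1 0:+→2 0:+→3 1:-→2 1:+→3 3:-→2 3:+→3 4:-→2 4:+→3 4:+→4 … peak 4.

4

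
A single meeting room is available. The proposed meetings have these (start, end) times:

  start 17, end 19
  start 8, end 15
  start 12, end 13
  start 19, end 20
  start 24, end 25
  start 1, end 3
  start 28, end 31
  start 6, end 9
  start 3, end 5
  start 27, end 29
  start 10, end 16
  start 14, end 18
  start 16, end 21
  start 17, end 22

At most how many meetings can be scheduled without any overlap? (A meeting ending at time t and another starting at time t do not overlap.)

8

By end time: (1,3), (3,5), (6,9), (12,13), (8,15), (10,16), (14,18), (17,19), (19,20), (16,21), (17,22), (24,25), (27,29), (28,31).
Pick (1,3); next start ≥ 3 → (3,5); next start ≥ 5 → (6,9); next start ≥ 9 → (12,13); next start ≥ 13 → (14,18); next start ≥ 18 → (19,20); next start ≥ 20 → (24,25); next start ≥ 25 → (27,29).
Selected 8 meetings.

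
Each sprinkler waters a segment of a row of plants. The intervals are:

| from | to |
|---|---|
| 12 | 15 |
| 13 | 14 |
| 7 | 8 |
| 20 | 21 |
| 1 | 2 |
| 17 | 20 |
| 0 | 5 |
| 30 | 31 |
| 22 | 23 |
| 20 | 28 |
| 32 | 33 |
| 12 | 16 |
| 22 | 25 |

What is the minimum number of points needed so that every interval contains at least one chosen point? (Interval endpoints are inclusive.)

7

Process intervals by earliest right end; each time one isn't hit yet, stab at its right endpoint.
Sorted: [1,2] [0,5] [7,8] [13,14] [12,15] [12,16] [17,20] [20,21] [22,23] [22,25] [20,28] [30,31] [32,33]
{[1,2],[0,5]} hit by 2; {[7,8]} hit by 8; {[13,14],[12,15],[12,16]} hit by 14; {[17,20],[20,21]} hit by 20; {[22,23],[22,25],[20,28]} hit by 23; {[30,31]} hit by 31; {[32,33]} hit by 33.
Points: 2, 8, 14, 20, 23, 31, 33 (7 total).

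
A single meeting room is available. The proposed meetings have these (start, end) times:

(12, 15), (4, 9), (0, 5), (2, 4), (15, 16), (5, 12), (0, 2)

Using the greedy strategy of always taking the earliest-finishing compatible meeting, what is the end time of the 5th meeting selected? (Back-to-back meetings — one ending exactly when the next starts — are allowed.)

Sort by end time and greedily take each interval whose start is ≥ the last chosen end.
By end time: (0,2), (2,4), (0,5), (4,9), (5,12), (12,15), (15,16).
Pick (0,2); next start ≥ 2 → (2,4); next start ≥ 4 → (4,9); next start ≥ 9 → (12,15); next start ≥ 15 → (15,16).
Selected: (0,2) (2,4) (4,9) (12,15) (15,16)

16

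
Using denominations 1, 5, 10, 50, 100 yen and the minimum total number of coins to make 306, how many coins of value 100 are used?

Greedy: take as many of the largest coin as possible, then repeat with the remainder.
306 = 3×100 + 1×5 + 1×1
Count of 100: 3

3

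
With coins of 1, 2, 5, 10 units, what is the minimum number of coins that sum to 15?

15 = 1×10 + 1×5
Total coins = 1 + 1 = 2

2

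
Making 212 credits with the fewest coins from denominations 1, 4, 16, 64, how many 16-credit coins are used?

Greedy: take as many of the largest coin as possible, then repeat with the remainder.
212 = 3×64 + 1×16 + 1×4
Count of 16: 1

1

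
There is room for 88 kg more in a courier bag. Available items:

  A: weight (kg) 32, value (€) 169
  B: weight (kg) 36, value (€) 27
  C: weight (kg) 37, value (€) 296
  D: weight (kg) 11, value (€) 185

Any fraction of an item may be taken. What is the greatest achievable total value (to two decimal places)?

Sort by value per unit weight and fill in that order.
Order: D (185/11=16.82) > C (296/37=8.00) > A (169/32=5.28) > B (27/36=0.75)
Fill: take D (11 @ 185) → take C (37 @ 296) → take A (32 @ 169) → take 8/36 of B → 6.00; 88/88 used.
Total value = 656.00

656.00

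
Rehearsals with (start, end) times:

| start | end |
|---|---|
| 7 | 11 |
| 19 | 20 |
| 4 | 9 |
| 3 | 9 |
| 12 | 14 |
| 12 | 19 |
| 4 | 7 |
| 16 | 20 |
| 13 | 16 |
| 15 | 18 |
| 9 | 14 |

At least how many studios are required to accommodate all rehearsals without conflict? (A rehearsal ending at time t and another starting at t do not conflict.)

Events (time:±→running): 3:+→1 4:+→2 4:+→3 7:-→2 7:+→3 9:-→2 9:-→1 9:+→2 11:-→1 12:+→2 12:+→3 13:+→4 … peak 4.

4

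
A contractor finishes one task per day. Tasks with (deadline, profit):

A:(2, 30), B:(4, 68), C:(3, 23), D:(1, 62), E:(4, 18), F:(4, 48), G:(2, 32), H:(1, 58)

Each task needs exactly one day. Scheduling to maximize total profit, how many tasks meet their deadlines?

Take jobs in profit order; each goes to the latest open slot no later than its deadline.
Profit order: B=68 D=62 H=58 F=48 G=32 A=30 C=23 E=18
Assign: B→slot 4, D→slot 1, H skipped, F→slot 3, G→slot 2, A skipped, C skipped, E skipped.
Slots: [1:D] [2:G] [3:F] [4:B]
4 of 8 scheduled.

4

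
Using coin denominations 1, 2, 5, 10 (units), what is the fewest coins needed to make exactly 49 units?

7

Use the largest denomination that fits, subtract, and repeat.
49 = 4×10 + 1×5 + 2×2
Total coins = 4 + 1 + 2 = 7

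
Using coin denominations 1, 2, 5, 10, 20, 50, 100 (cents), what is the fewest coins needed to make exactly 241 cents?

241 − 2×100→41 − 2×20→1 − 1×1→0
Total coins = 2 + 2 + 1 = 5

5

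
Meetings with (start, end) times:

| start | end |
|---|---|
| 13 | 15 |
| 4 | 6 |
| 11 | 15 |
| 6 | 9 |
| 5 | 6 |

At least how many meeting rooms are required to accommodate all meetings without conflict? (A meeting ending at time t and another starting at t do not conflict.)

Count concurrent intervals with a sweep; the peak is the room count.
starts: [4, 5, 6, 11, 13]
ends:   [6, 6, 9, 15, 15]
s4→1 s5→2  — peak 2.

2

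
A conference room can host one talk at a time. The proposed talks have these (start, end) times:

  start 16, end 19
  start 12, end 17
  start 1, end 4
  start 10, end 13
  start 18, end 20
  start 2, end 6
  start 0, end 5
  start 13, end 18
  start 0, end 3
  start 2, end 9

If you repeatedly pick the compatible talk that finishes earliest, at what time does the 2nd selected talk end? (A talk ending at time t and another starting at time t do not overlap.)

13

Sorted by end: (0,3)  (1,4)  (0,5)  (2,6)  (2,9)  (10,13)  (12,17)  (13,18)  (16,19)  (18,20)
take (0,3); skip (1,4); skip (2,6); take (10,13); take (13,18); take (18,20).
Selected: (0,3) (10,13) (13,18) (18,20)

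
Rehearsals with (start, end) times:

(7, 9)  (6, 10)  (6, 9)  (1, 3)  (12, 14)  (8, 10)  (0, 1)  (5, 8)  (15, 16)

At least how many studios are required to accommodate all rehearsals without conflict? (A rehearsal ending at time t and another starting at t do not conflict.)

starts: [0, 1, 5, 6, 6, 7, 8, 12, 15]
ends:   [1, 3, 8, 9, 9, 10, 10, 14, 16]
s0→1 e1→0 s1→1 e3→0 s5→1 s6→2 s6→3 s7→4  — peak 4.

4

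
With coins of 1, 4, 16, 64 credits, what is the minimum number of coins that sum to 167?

167 − 2×64→39 − 2×16→7 − 1×4→3 − 3×1→0
Total coins = 2 + 2 + 1 + 3 = 8

8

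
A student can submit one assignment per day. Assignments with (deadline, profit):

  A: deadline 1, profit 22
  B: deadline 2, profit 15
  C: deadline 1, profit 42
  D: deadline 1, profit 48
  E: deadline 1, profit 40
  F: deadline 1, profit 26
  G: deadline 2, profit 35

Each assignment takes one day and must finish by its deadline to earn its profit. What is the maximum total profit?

83

Take jobs in profit order; each goes to the latest open slot no later than its deadline.
By profit: D(d1,48), C(d1,42), E(d1,40), G(d2,35), F(d1,26), A(d1,22), B(d2,15)
D→slot 1; C skipped; E skipped; G→slot 2; F skipped; A skipped; B skipped.
Profit = 48 + 35 = 83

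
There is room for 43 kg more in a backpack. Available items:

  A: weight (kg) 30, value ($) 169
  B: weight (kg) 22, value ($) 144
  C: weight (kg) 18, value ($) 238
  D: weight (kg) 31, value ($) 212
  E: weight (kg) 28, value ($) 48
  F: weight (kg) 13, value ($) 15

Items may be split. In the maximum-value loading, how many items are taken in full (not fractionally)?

1

Sort by value per unit weight and fill in that order.
Order: C (238/18=13.22) > D (212/31=6.84) > B (144/22=6.55) > A (169/30=5.63) > E (48/28=1.71) > F (15/13=1.15)
Fill: take C (18 @ 238) → take 25/31 of D → 170.97; 43/43 used.
1 item(s) taken whole; one partial (take 25/31 of D).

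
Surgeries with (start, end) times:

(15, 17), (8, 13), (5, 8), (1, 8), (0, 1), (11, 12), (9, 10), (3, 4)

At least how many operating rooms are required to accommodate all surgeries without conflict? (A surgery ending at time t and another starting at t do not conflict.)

2

Count concurrent intervals with a sweep; the peak is the room count.
Events (time:±→running): 0:+→1 1:-→0 1:+→1 3:+→2 … peak 2.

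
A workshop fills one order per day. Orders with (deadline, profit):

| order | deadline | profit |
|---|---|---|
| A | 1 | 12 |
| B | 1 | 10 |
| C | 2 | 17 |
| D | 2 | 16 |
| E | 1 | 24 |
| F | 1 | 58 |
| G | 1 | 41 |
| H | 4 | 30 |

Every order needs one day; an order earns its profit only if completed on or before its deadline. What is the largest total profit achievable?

105

Sort by profit descending; place each in the latest free slot ≤ its deadline.
Profit order: F=58 G=41 H=30 E=24 C=17 D=16 A=12 B=10
Assign: F→slot 1, G skipped, H→slot 4, E skipped, C→slot 2, D skipped, A skipped, B skipped.
Slots: [1:F] [2:C] [4:H]
Profit = 58 + 17 + 30 = 105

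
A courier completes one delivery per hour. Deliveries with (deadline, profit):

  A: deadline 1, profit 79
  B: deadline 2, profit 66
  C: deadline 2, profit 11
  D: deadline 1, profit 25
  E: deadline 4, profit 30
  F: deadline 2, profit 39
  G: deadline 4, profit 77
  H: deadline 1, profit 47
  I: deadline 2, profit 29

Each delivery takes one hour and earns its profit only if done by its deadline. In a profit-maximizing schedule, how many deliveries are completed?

4

Sort by profit descending; place each in the latest free slot ≤ its deadline.
By profit: A(d1,79), G(d4,77), B(d2,66), H(d1,47), F(d2,39), E(d4,30), I(d2,29), D(d1,25), C(d2,11)
A→slot 1; G→slot 4; B→slot 2; H skipped; F skipped; E→slot 3; I skipped; D skipped; C skipped.
4 of 9 scheduled.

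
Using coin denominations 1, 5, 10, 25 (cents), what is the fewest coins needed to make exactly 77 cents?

5

77 = 3×25 + 2×1
Total coins = 3 + 2 = 5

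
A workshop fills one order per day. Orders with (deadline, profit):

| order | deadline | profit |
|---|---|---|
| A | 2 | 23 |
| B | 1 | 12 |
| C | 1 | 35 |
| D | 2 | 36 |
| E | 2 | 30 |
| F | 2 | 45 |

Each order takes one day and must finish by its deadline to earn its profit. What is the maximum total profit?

81

Sort by profit descending; place each in the latest free slot ≤ its deadline.
Profit order: F=45 D=36 C=35 E=30 A=23 B=12
Assign: F→slot 2, D→slot 1, C skipped, E skipped, A skipped, B skipped.
Slots: [1:D] [2:F]
Profit = 36 + 45 = 81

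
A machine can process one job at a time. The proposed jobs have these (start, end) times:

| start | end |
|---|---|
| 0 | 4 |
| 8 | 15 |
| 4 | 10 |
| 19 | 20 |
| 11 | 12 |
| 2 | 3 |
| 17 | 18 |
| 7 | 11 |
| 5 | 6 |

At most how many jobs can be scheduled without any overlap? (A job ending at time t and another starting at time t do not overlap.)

6

Greedy by earliest finish: after sorting by end time, pick each interval compatible with the last pick.
Sorted by end: (2,3)  (0,4)  (5,6)  (4,10)  (7,11)  (11,12)  (8,15)  (17,18)  (19,20)
take (2,3); take (5,6); skip (4,10); take (7,11); take (11,12); skip (8,15); take (17,18); take (19,20).
Selected 6 jobs.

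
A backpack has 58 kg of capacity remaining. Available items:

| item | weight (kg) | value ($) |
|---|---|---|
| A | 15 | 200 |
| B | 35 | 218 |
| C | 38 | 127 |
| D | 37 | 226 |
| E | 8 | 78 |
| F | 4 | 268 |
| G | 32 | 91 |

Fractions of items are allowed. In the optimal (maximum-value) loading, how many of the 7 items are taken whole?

3

Ratios (sorted): F 67.00, A 13.33, E 9.75, B 6.23, D 6.11, C 3.34, G 2.84
take F (4 @ 268); take A (15 @ 200); take E (8 @ 78); take 31/35 of B → 193.09. Capacity used 58/58.
3 item(s) taken whole; one partial (take 31/35 of B).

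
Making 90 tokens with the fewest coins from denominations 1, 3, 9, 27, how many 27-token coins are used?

3

Use the largest denomination that fits, subtract, and repeat.
90 = 3×27 + 1×9
Count of 27: 3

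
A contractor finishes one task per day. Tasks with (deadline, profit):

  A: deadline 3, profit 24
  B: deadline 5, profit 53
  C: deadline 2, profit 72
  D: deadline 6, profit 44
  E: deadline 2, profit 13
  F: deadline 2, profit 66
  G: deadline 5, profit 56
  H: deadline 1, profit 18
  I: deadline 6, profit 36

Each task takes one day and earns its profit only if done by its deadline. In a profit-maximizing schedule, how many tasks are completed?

Take jobs in profit order; each goes to the latest open slot no later than its deadline.
By profit: C(d2,72), F(d2,66), G(d5,56), B(d5,53), D(d6,44), I(d6,36), A(d3,24), H(d1,18), E(d2,13)
C→slot 2; F→slot 1; G→slot 5; B→slot 4; D→slot 6; I→slot 3; A skipped; H skipped; E skipped.
6 of 9 scheduled.

6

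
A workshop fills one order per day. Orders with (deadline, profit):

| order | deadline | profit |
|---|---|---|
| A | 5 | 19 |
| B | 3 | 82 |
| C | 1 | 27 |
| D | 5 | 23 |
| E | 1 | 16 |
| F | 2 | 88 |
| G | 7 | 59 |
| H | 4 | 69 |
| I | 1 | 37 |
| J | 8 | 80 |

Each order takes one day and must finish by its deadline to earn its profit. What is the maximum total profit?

438

Sort by profit descending; place each in the latest free slot ≤ its deadline.
Profit order: F=88 B=82 J=80 H=69 G=59 I=37 C=27 D=23 A=19 E=16
Assign: F→slot 2, B→slot 3, J→slot 8, H→slot 4, G→slot 7, I→slot 1, C skipped, D→slot 5, A skipped, E skipped.
Slots: [1:I] [2:F] [3:B] [4:H] [5:D] [7:G] [8:J]
Profit = 37 + 88 + 82 + 69 + 23 + 59 + 80 = 438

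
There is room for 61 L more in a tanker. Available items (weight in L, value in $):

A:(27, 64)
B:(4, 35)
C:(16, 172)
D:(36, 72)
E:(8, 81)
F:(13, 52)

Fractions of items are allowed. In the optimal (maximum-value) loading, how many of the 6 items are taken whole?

Ratios (sorted): C 10.75, E 10.12, B 8.75, F 4.00, A 2.37, D 2.00
take C (16 @ 172); take E (8 @ 81); take B (4 @ 35); take F (13 @ 52); take 20/27 of A → 47.41. Capacity used 61/61.
4 item(s) taken whole; one partial (take 20/27 of A).

4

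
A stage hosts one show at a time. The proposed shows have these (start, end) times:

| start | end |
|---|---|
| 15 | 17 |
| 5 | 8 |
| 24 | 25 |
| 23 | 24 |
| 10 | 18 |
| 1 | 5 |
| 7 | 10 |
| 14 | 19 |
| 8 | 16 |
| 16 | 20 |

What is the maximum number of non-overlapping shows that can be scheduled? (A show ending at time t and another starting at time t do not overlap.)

Sort by end time and greedily take each interval whose start is ≥ the last chosen end.
By end time: (1,5), (5,8), (7,10), (8,16), (15,17), (10,18), (14,19), (16,20), (23,24), (24,25).
Pick (1,5); next start ≥ 5 → (5,8); next start ≥ 8 → (8,16); next start ≥ 16 → (16,20); next start ≥ 20 → (23,24); next start ≥ 24 → (24,25).
Selected 6 shows.

6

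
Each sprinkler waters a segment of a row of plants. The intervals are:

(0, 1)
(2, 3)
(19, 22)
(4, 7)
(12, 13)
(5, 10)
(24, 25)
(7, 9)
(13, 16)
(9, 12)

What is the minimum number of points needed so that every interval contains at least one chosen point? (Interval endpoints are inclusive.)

7

Process intervals by earliest right end; each time one isn't hit yet, stab at its right endpoint.
By right end: [0,1]  [2,3]  [4,7]  [7,9]  [5,10]  [9,12]  [12,13]  [13,16]  [19,22]  [24,25]
[0,1] uncovered → point at 1; [2,3] uncovered → point at 3; [4,7] uncovered → point at 7; [9,12] uncovered → point at 12; [13,16] uncovered → point at 16; [19,22] uncovered → point at 22; [24,25] uncovered → point at 25.
Points: 1, 3, 7, 12, 16, 22, 25 (7 total).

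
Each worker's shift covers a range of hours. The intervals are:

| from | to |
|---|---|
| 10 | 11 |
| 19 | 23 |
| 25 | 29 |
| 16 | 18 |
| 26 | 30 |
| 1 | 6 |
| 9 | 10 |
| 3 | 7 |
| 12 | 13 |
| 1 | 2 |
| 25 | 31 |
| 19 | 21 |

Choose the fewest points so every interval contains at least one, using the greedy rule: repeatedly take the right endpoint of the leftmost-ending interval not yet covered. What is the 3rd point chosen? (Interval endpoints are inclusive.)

Process intervals by earliest right end; each time one isn't hit yet, stab at its right endpoint.
Sorted: [1,2] [1,6] [3,7] [9,10] [10,11] [12,13] [16,18] [19,21] [19,23] [25,29] [26,30] [25,31]
{[1,2],[1,6]} hit by 2; {[3,7]} hit by 7; {[9,10],[10,11]} hit by 10; {[12,13]} hit by 13; {[16,18]} hit by 18; {[19,21],[19,23]} hit by 21; {[25,29],[26,30],[25,31]} hit by 29.
Points: 2, 7, 10, 13, 18, 21, 29 (7 total).

10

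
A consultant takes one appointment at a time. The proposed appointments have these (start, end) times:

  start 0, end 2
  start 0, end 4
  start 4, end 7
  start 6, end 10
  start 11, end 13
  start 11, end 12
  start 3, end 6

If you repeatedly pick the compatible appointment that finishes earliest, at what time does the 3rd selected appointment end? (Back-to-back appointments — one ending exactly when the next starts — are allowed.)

10

Sort by end time and greedily take each interval whose start is ≥ the last chosen end.
Sorted by end: (0,2)  (0,4)  (3,6)  (4,7)  (6,10)  (11,12)  (11,13)
take (0,2); take (3,6); take (6,10); take (11,12).
Selected: (0,2) (3,6) (6,10) (11,12)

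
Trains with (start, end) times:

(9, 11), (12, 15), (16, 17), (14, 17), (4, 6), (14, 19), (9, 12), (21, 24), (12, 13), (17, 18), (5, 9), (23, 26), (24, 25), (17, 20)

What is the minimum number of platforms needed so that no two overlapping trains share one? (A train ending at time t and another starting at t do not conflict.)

Events (time:±→running): 4:+→1 5:+→2 6:-→1 9:-→0 9:+→1 9:+→2 11:-→1 12:-→0 12:+→1 12:+→2 13:-→1 14:+→2 14:+→3 … peak 3.

3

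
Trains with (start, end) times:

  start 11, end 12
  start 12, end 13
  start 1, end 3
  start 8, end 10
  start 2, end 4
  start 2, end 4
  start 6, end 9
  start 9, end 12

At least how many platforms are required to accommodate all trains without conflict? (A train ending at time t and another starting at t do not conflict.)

starts: [1, 2, 2, 6, 8, 9, 11, 12]
ends:   [3, 4, 4, 9, 10, 12, 12, 13]
s1→1 s2→2 s2→3  — peak 3.

3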